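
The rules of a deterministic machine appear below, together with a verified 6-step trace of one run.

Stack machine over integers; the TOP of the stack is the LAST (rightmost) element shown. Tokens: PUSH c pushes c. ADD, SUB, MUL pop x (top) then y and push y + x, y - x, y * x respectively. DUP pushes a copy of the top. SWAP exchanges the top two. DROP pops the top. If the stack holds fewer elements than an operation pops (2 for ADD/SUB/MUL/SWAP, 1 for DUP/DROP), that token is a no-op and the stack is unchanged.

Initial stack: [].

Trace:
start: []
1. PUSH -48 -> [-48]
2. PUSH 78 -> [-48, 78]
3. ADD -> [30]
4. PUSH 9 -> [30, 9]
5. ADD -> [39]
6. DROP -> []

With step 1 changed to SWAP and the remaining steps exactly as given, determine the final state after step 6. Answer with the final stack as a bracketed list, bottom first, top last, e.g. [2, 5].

(re-executing from step 1 with the substitution; state before step 1: [])
1. SWAP -> []
2. PUSH 78 -> [78]
3. ADD -> [78]
4. PUSH 9 -> [78, 9]
5. ADD -> [87]
6. DROP -> []

[]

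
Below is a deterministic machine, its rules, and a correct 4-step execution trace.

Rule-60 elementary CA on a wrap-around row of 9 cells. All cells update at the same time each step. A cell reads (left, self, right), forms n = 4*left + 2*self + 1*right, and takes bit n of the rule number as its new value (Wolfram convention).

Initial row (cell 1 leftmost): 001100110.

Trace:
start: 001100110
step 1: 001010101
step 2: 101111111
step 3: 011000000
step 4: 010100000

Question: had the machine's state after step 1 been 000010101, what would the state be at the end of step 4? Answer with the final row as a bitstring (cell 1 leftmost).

011011000

state after step 1 := 000010101
step 2: 100011111
step 3: 010010000
step 4: 011011000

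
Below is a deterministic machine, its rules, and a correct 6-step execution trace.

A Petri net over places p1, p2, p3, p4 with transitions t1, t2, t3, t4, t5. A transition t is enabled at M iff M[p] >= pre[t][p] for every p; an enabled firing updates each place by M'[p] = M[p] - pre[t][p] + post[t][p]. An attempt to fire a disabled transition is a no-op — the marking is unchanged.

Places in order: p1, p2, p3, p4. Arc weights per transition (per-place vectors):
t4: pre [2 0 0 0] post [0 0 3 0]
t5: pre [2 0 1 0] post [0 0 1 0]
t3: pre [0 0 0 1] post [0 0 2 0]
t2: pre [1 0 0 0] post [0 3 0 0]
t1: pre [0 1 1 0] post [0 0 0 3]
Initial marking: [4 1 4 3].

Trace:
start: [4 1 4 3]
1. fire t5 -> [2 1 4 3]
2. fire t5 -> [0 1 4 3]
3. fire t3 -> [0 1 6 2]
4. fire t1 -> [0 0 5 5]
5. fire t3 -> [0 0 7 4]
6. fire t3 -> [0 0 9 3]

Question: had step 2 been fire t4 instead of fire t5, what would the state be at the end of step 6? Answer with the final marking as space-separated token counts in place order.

0 0 12 3

(re-executing from step 2 with the substitution; state before step 2: [2 1 4 3])
2. fire t4 -> [0 1 7 3]
3. fire t3 -> [0 1 9 2]
4. fire t1 -> [0 0 8 5]
5. fire t3 -> [0 0 10 4]
6. fire t3 -> [0 0 12 3]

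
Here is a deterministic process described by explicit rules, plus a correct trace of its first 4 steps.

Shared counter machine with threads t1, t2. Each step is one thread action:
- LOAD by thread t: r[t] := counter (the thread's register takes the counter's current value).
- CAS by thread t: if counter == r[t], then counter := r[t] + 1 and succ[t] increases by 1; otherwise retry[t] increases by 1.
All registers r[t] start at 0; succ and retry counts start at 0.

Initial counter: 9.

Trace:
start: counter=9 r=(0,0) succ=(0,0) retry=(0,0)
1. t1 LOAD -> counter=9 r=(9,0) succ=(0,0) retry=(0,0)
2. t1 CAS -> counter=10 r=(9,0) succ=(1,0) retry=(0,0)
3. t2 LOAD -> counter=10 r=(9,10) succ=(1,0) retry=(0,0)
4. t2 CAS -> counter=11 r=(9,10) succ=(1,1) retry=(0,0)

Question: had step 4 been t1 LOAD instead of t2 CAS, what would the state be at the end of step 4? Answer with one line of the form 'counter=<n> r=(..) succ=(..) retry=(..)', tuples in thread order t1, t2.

counter=10 r=(10,10) succ=(1,0) retry=(0,0)

(re-executing from step 4 with the substitution; state before step 4: counter=10 r=(9,10) succ=(1,0) retry=(0,0))
4. t1 LOAD -> counter=10 r=(10,10) succ=(1,0) retry=(0,0)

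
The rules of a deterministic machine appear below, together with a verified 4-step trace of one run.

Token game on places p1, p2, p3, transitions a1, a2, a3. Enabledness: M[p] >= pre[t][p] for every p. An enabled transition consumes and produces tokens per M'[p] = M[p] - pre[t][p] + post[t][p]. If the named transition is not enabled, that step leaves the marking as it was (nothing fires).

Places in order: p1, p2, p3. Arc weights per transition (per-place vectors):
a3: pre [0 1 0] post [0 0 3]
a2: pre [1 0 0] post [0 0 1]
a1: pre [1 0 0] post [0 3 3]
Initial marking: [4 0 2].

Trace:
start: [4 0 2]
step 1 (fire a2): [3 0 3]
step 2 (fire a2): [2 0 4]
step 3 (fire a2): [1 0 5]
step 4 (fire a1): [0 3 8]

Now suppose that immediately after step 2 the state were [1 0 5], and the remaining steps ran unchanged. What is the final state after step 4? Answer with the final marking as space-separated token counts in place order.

state after step 2 := [1 0 5]
step 3 (fire a2): [0 0 6]
step 4 (fire a1): [0 0 6]

0 0 6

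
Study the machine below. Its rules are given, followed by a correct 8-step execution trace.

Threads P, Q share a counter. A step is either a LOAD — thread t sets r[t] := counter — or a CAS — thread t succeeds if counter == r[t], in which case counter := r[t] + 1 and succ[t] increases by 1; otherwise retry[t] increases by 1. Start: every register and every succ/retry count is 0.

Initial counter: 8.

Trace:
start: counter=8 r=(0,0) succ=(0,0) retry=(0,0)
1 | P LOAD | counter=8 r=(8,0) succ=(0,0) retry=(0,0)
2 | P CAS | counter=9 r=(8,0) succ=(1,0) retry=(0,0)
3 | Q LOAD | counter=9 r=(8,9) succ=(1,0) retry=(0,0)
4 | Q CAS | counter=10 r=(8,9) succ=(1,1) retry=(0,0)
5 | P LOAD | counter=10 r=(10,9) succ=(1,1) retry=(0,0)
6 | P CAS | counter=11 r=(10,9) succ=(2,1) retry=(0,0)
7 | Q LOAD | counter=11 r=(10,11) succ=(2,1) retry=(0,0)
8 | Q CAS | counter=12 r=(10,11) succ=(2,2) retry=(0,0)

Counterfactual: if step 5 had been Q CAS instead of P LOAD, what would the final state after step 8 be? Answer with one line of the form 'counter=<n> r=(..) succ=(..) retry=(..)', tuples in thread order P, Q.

(re-executing from step 5 with the substitution; state before step 5: counter=10 r=(8,9) succ=(1,1) retry=(0,0))
5 | Q CAS | counter=10 r=(8,9) succ=(1,1) retry=(0,1)
6 | P CAS | counter=10 r=(8,9) succ=(1,1) retry=(1,1)
7 | Q LOAD | counter=10 r=(8,10) succ=(1,1) retry=(1,1)
8 | Q CAS | counter=11 r=(8,10) succ=(1,2) retry=(1,1)

counter=11 r=(8,10) succ=(1,2) retry=(1,1)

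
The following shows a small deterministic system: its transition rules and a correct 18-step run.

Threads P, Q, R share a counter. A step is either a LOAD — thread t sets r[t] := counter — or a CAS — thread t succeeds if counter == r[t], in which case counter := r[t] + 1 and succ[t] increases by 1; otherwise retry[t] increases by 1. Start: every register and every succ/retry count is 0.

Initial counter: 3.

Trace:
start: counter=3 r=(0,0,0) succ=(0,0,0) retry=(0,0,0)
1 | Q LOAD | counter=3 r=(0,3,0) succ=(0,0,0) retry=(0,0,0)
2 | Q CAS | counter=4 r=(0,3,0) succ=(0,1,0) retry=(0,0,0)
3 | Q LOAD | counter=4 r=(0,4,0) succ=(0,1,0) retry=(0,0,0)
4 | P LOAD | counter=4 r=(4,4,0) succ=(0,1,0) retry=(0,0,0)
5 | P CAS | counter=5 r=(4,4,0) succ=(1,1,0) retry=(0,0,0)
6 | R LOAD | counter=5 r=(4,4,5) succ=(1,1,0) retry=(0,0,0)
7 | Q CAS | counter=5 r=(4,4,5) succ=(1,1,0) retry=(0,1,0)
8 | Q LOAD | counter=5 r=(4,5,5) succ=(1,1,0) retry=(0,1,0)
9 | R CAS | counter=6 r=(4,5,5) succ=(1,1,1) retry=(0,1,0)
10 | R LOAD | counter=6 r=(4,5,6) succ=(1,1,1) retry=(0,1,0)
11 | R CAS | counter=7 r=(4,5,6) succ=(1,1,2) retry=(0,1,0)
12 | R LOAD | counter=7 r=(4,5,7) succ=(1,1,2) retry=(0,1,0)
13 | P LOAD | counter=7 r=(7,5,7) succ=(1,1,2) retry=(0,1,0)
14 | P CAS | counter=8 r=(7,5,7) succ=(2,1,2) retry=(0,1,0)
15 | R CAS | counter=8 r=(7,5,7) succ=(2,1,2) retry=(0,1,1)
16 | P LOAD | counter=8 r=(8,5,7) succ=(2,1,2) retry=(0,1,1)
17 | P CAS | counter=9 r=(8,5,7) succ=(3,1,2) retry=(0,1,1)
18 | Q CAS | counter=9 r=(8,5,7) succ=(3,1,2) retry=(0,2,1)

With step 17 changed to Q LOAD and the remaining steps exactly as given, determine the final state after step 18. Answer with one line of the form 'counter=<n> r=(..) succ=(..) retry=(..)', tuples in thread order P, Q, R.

(re-executing from step 17 with the substitution; state before step 17: counter=8 r=(8,5,7) succ=(2,1,2) retry=(0,1,1))
17 | Q LOAD | counter=8 r=(8,8,7) succ=(2,1,2) retry=(0,1,1)
18 | Q CAS | counter=9 r=(8,8,7) succ=(2,2,2) retry=(0,1,1)

counter=9 r=(8,8,7) succ=(2,2,2) retry=(0,1,1)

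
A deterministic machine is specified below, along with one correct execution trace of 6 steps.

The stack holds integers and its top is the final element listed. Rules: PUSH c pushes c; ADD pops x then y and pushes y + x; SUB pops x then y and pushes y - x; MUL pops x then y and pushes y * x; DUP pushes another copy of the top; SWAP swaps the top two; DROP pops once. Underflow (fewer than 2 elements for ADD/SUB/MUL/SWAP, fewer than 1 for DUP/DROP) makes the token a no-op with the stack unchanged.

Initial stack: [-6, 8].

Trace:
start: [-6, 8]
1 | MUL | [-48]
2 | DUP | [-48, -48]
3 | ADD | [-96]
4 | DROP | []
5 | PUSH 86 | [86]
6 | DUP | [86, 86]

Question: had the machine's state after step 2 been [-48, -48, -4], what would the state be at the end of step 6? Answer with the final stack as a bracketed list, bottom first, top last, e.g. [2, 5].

state after step 2 := [-48, -48, -4]
3 | ADD | [-48, -52]
4 | DROP | [-48]
5 | PUSH 86 | [-48, 86]
6 | DUP | [-48, 86, 86]

[-48, 86, 86]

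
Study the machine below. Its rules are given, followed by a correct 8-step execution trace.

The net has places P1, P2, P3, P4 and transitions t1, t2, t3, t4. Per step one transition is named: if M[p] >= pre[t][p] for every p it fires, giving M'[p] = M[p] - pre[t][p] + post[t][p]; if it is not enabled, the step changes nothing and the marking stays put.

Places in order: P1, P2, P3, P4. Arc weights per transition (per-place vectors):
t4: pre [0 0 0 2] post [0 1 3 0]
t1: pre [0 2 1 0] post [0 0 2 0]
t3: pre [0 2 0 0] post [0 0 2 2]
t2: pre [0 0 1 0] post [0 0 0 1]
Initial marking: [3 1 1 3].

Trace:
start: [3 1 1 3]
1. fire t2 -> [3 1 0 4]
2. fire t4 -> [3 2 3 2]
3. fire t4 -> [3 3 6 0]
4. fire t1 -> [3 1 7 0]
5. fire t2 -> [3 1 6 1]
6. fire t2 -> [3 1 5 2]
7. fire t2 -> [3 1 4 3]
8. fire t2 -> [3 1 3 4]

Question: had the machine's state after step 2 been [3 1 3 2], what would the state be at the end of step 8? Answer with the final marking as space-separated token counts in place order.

3 0 3 4

state after step 2 := [3 1 3 2]
3. fire t4 -> [3 2 6 0]
4. fire t1 -> [3 0 7 0]
5. fire t2 -> [3 0 6 1]
6. fire t2 -> [3 0 5 2]
7. fire t2 -> [3 0 4 3]
8. fire t2 -> [3 0 3 4]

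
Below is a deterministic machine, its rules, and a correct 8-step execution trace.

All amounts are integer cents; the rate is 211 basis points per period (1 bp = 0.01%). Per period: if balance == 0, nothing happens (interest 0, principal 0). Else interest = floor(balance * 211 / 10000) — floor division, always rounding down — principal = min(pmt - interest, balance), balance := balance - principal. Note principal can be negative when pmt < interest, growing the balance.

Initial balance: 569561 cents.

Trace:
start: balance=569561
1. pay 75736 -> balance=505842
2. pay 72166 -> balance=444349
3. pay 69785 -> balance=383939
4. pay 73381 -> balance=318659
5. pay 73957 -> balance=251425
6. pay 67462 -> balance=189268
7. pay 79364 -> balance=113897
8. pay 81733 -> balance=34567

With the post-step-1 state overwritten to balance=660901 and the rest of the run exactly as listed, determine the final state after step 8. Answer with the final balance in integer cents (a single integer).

state after step 1 := balance=660901
2. pay 72166 -> balance=602680
3. pay 69785 -> balance=545611
4. pay 73381 -> balance=483742
5. pay 73957 -> balance=419991
6. pay 67462 -> balance=361390
7. pay 79364 -> balance=289651
8. pay 81733 -> balance=214029

214029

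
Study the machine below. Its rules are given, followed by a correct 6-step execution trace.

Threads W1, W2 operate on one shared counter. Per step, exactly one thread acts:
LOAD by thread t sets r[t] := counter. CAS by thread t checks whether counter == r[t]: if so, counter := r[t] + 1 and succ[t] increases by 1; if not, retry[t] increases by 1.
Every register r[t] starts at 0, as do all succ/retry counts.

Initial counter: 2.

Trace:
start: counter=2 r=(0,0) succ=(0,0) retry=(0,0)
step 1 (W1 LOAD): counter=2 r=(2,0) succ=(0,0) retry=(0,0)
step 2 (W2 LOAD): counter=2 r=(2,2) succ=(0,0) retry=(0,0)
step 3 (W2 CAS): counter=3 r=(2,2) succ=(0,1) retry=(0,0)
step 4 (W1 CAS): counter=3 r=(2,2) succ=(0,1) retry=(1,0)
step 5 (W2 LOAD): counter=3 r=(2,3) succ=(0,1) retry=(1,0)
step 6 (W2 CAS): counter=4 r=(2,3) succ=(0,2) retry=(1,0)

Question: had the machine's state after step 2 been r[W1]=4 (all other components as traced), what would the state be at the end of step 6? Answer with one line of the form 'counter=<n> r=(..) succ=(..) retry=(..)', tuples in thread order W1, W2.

counter=4 r=(4,3) succ=(0,2) retry=(1,0)

state after step 2 := counter=2 r=(4,2) succ=(0,0) retry=(0,0)
step 3 (W2 CAS): counter=3 r=(4,2) succ=(0,1) retry=(0,0)
step 4 (W1 CAS): counter=3 r=(4,2) succ=(0,1) retry=(1,0)
step 5 (W2 LOAD): counter=3 r=(4,3) succ=(0,1) retry=(1,0)
step 6 (W2 CAS): counter=4 r=(4,3) succ=(0,2) retry=(1,0)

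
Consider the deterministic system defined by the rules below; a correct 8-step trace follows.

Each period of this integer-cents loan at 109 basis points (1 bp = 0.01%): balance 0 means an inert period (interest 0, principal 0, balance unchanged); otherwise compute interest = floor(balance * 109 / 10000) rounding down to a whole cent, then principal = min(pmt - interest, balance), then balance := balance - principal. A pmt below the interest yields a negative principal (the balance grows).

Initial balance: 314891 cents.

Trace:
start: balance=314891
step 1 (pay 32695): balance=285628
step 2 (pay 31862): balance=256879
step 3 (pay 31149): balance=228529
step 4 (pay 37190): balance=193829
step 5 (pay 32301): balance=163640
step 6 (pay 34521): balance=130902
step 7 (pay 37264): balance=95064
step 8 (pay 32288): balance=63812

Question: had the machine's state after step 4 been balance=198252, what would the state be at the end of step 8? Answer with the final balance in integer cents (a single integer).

state after step 4 := balance=198252
step 5 (pay 32301): balance=168111
step 6 (pay 34521): balance=135422
step 7 (pay 37264): balance=99634
step 8 (pay 32288): balance=68432

68432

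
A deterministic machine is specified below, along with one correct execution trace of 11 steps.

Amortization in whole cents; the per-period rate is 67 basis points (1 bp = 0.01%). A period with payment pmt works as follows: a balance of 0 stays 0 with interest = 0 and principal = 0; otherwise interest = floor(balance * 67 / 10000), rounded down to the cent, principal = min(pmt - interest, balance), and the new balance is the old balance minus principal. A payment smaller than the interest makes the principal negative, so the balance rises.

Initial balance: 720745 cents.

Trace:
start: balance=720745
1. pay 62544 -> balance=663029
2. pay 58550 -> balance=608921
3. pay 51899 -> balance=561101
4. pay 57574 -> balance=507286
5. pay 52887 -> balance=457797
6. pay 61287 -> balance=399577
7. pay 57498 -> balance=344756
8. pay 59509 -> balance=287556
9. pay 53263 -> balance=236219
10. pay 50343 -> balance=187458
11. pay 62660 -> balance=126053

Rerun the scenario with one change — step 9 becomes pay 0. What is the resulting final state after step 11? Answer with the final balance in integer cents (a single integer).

180033

(re-executing from step 9 with the substitution; state before step 9: balance=287556)
9. pay 0 -> balance=289482
10. pay 50343 -> balance=241078
11. pay 62660 -> balance=180033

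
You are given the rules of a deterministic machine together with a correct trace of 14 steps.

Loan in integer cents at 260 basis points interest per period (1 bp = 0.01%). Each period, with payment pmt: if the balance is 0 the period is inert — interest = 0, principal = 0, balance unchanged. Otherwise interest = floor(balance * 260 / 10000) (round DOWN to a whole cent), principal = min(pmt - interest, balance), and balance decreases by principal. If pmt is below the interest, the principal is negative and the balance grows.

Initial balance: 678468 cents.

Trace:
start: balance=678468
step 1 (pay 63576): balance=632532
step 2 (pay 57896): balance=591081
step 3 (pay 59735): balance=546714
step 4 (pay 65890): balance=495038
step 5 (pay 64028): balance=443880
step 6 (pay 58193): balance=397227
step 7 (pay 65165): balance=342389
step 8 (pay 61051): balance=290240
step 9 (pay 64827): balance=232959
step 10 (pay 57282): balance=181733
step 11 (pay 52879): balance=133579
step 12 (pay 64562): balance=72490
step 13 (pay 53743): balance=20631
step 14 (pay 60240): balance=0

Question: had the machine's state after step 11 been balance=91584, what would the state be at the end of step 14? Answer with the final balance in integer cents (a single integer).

state after step 11 := balance=91584
step 12 (pay 64562): balance=29403
step 13 (pay 53743): balance=0
step 14 (pay 60240): balance=0

0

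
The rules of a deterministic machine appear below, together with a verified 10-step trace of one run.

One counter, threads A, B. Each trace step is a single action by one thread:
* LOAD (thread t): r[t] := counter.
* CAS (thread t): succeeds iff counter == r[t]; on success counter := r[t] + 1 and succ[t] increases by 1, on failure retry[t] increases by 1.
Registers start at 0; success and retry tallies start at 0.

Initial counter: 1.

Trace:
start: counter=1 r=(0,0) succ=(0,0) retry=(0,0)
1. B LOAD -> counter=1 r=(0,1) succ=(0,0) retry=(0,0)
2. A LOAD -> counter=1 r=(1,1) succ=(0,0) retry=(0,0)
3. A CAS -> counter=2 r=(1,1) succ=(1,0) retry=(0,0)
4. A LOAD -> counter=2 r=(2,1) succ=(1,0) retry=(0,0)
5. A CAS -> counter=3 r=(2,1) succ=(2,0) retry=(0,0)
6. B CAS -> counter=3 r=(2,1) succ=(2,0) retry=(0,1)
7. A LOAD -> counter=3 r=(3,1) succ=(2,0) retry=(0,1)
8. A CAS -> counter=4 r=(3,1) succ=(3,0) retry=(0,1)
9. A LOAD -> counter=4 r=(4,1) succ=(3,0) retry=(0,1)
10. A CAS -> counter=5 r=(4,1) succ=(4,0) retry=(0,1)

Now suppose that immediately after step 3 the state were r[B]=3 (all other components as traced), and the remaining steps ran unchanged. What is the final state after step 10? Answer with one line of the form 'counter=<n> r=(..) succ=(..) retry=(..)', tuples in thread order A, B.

counter=6 r=(5,3) succ=(4,1) retry=(0,0)

state after step 3 := counter=2 r=(1,3) succ=(1,0) retry=(0,0)
4. A LOAD -> counter=2 r=(2,3) succ=(1,0) retry=(0,0)
5. A CAS -> counter=3 r=(2,3) succ=(2,0) retry=(0,0)
6. B CAS -> counter=4 r=(2,3) succ=(2,1) retry=(0,0)
7. A LOAD -> counter=4 r=(4,3) succ=(2,1) retry=(0,0)
8. A CAS -> counter=5 r=(4,3) succ=(3,1) retry=(0,0)
9. A LOAD -> counter=5 r=(5,3) succ=(3,1) retry=(0,0)
10. A CAS -> counter=6 r=(5,3) succ=(4,1) retry=(0,0)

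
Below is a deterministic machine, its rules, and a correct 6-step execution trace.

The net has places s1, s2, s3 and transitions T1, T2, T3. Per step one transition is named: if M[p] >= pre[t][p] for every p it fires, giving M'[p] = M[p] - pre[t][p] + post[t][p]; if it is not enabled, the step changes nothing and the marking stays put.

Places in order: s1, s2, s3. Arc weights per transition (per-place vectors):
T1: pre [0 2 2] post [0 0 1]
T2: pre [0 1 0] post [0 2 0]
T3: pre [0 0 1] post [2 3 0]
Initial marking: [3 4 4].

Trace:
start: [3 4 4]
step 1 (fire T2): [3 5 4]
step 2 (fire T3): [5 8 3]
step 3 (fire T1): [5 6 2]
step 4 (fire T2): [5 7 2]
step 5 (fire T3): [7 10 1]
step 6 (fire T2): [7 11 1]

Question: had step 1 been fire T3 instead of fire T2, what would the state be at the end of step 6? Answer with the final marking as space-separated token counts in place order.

(re-executing from step 1 with the substitution; state before step 1: [3 4 4])
step 1 (fire T3): [5 7 3]
step 2 (fire T3): [7 10 2]
step 3 (fire T1): [7 8 1]
step 4 (fire T2): [7 9 1]
step 5 (fire T3): [9 12 0]
step 6 (fire T2): [9 13 0]

9 13 0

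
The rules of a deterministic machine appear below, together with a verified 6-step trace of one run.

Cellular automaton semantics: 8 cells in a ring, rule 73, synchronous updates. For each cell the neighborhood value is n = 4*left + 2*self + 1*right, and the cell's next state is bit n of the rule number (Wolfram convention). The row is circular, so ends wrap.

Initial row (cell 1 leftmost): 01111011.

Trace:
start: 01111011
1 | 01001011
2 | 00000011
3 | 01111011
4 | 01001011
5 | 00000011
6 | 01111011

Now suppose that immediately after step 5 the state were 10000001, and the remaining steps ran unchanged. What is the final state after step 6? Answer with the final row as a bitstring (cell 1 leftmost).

10111101

state after step 5 := 10000001
6 | 10111101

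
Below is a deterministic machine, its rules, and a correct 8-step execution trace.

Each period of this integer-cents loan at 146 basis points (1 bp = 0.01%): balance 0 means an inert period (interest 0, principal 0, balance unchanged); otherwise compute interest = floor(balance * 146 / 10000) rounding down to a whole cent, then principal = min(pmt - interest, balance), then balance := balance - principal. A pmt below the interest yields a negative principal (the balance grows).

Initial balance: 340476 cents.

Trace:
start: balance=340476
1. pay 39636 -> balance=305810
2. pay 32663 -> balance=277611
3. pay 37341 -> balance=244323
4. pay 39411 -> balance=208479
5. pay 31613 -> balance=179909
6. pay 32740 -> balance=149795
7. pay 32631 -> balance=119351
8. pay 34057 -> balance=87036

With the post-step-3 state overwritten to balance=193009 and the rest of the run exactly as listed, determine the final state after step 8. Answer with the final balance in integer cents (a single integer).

state after step 3 := balance=193009
4. pay 39411 -> balance=156415
5. pay 31613 -> balance=127085
6. pay 32740 -> balance=96200
7. pay 32631 -> balance=64973
8. pay 34057 -> balance=31864

31864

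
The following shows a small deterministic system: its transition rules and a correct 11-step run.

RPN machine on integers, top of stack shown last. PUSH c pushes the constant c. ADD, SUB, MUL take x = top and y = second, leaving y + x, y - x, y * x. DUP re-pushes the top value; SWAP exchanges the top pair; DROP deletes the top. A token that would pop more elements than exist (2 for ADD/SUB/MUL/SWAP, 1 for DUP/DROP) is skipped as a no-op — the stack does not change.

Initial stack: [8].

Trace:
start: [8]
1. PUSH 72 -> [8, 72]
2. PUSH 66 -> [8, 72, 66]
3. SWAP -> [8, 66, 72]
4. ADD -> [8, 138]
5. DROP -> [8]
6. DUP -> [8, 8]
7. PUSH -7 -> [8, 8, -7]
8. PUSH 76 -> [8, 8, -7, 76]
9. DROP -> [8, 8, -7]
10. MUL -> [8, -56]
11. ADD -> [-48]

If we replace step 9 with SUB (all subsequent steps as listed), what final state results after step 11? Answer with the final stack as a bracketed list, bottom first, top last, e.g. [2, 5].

(re-executing from step 9 with the substitution; state before step 9: [8, 8, -7, 76])
9. SUB -> [8, 8, -83]
10. MUL -> [8, -664]
11. ADD -> [-656]

[-656]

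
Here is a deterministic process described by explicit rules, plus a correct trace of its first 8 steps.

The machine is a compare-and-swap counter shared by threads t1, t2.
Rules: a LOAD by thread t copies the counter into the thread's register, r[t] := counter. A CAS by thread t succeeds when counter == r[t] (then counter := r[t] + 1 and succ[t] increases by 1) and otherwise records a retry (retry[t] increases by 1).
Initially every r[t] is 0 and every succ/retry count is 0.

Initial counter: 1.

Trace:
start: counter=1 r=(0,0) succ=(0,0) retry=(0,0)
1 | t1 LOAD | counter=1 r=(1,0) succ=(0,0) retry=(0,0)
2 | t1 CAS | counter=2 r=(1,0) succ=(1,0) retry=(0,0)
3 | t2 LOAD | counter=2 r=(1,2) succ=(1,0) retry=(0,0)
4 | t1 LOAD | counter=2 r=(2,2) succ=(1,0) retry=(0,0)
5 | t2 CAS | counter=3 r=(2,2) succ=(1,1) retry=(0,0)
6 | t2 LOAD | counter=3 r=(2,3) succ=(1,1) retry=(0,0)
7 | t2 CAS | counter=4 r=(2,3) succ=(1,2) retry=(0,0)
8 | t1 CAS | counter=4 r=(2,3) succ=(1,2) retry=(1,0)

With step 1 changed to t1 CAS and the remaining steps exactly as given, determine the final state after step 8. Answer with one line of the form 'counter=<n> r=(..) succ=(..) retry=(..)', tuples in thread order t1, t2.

(re-executing from step 1 with the substitution; state before step 1: counter=1 r=(0,0) succ=(0,0) retry=(0,0))
1 | t1 CAS | counter=1 r=(0,0) succ=(0,0) retry=(1,0)
2 | t1 CAS | counter=1 r=(0,0) succ=(0,0) retry=(2,0)
3 | t2 LOAD | counter=1 r=(0,1) succ=(0,0) retry=(2,0)
4 | t1 LOAD | counter=1 r=(1,1) succ=(0,0) retry=(2,0)
5 | t2 CAS | counter=2 r=(1,1) succ=(0,1) retry=(2,0)
6 | t2 LOAD | counter=2 r=(1,2) succ=(0,1) retry=(2,0)
7 | t2 CAS | counter=3 r=(1,2) succ=(0,2) retry=(2,0)
8 | t1 CAS | counter=3 r=(1,2) succ=(0,2) retry=(3,0)

counter=3 r=(1,2) succ=(0,2) retry=(3,0)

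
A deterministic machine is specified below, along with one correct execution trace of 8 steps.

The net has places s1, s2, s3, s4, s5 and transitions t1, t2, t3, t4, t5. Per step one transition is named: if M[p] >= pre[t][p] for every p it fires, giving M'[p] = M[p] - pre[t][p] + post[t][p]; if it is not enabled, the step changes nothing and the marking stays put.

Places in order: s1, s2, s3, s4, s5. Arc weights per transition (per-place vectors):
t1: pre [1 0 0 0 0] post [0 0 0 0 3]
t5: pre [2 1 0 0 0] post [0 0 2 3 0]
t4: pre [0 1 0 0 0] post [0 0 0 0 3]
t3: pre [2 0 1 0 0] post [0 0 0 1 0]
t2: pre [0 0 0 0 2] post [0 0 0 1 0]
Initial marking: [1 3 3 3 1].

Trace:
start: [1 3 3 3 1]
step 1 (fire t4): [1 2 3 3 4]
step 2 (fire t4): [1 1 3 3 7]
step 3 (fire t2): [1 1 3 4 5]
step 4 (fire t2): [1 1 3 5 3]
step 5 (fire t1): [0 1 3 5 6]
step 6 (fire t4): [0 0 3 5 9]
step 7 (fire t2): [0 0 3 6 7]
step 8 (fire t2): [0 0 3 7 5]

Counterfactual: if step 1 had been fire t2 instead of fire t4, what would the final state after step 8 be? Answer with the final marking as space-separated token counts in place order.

(re-executing from step 1 with the substitution; state before step 1: [1 3 3 3 1])
step 1 (fire t2): [1 3 3 3 1]
step 2 (fire t4): [1 2 3 3 4]
step 3 (fire t2): [1 2 3 4 2]
step 4 (fire t2): [1 2 3 5 0]
step 5 (fire t1): [0 2 3 5 3]
step 6 (fire t4): [0 1 3 5 6]
step 7 (fire t2): [0 1 3 6 4]
step 8 (fire t2): [0 1 3 7 2]

0 1 3 7 2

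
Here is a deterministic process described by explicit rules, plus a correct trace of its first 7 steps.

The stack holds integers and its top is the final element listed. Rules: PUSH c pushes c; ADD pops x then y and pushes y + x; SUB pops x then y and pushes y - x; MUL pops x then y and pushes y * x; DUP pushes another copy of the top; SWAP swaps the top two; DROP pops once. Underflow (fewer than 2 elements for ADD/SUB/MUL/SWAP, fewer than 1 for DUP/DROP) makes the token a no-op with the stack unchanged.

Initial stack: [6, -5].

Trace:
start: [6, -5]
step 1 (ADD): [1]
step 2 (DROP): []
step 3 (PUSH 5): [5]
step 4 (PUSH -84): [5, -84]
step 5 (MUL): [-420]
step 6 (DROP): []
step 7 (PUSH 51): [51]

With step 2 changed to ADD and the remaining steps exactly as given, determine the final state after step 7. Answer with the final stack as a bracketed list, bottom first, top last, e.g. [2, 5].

(re-executing from step 2 with the substitution; state before step 2: [1])
step 2 (ADD): [1]
step 3 (PUSH 5): [1, 5]
step 4 (PUSH -84): [1, 5, -84]
step 5 (MUL): [1, -420]
step 6 (DROP): [1]
step 7 (PUSH 51): [1, 51]

[1, 51]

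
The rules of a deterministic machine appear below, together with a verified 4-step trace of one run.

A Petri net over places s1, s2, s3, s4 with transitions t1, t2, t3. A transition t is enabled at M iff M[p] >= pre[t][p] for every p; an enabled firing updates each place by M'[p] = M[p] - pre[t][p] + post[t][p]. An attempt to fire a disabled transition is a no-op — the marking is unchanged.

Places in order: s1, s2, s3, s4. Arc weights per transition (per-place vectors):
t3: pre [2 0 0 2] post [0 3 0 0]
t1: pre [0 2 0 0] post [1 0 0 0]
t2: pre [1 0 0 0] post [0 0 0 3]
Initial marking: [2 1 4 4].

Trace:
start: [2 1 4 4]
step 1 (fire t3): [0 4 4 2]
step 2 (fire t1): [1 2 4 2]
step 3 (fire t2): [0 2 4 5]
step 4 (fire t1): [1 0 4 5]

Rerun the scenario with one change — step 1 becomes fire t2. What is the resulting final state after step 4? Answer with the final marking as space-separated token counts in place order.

(re-executing from step 1 with the substitution; state before step 1: [2 1 4 4])
step 1 (fire t2): [1 1 4 7]
step 2 (fire t1): [1 1 4 7]
step 3 (fire t2): [0 1 4 10]
step 4 (fire t1): [0 1 4 10]

0 1 4 10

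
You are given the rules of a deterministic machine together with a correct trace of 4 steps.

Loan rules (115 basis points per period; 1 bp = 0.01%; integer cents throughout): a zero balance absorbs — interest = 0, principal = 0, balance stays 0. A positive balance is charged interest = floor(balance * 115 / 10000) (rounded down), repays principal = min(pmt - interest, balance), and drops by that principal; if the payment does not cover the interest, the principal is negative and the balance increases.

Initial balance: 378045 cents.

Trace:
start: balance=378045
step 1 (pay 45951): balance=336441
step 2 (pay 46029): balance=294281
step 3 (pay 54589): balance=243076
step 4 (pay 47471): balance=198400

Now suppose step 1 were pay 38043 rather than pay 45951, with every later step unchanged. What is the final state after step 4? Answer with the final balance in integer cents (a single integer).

206584

(re-executing from step 1 with the substitution; state before step 1: balance=378045)
step 1 (pay 38043): balance=344349
step 2 (pay 46029): balance=302280
step 3 (pay 54589): balance=251167
step 4 (pay 47471): balance=206584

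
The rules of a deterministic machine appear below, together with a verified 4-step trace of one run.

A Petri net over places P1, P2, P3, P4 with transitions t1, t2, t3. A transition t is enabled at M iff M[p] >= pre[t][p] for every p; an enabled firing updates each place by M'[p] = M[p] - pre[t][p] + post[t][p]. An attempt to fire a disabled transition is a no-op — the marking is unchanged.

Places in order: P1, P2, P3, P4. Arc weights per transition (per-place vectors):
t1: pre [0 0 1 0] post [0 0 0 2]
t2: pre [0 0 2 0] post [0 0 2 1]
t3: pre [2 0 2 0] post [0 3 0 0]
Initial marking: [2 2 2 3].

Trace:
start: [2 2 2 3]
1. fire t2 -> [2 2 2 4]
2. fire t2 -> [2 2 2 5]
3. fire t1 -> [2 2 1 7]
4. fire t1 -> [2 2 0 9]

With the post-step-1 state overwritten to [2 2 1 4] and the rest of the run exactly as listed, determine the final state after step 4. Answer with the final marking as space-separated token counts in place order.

2 2 0 6

state after step 1 := [2 2 1 4]
2. fire t2 -> [2 2 1 4]
3. fire t1 -> [2 2 0 6]
4. fire t1 -> [2 2 0 6]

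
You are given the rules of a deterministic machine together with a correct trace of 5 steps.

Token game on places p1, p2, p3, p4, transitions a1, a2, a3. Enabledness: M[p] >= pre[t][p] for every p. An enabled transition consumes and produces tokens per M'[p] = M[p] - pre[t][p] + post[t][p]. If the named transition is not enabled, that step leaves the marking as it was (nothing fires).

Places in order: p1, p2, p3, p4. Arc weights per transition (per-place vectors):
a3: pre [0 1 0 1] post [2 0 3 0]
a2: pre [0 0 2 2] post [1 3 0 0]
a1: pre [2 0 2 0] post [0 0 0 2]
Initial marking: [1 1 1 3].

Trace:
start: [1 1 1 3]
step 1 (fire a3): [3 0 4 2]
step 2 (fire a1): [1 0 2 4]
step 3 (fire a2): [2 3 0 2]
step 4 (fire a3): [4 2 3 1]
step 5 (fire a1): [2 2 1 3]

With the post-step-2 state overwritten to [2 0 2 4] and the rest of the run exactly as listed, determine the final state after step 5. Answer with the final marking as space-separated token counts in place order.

3 2 1 3

state after step 2 := [2 0 2 4]
step 3 (fire a2): [3 3 0 2]
step 4 (fire a3): [5 2 3 1]
step 5 (fire a1): [3 2 1 3]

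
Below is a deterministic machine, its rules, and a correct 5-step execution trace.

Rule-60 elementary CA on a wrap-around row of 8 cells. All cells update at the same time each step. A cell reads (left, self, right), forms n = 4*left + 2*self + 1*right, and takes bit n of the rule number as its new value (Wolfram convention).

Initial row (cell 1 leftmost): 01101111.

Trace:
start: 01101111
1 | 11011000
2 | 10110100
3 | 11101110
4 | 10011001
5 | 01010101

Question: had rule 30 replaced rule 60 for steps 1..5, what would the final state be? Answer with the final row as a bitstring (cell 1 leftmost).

11101101

(re-executing steps 1..5 under rule 30; state before step 1: 01101111)
1 | 01001000
2 | 11111100
3 | 10000011
4 | 01000110
5 | 11101101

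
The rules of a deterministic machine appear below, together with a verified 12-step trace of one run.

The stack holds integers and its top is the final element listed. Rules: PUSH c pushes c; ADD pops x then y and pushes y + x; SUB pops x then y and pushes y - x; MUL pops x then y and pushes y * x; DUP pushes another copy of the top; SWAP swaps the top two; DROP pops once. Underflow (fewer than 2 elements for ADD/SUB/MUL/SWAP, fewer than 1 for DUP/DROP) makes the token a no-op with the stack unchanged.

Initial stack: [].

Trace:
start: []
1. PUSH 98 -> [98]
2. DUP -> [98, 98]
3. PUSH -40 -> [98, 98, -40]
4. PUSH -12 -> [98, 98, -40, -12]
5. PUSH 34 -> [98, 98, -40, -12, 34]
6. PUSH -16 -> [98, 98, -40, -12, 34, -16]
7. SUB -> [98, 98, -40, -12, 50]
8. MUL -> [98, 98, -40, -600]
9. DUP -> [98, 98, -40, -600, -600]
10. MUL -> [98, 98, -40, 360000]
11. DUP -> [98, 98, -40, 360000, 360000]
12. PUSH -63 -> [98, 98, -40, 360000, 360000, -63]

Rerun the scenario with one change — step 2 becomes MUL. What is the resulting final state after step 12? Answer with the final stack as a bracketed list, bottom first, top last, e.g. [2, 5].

(re-executing from step 2 with the substitution; state before step 2: [98])
2. MUL -> [98]
3. PUSH -40 -> [98, -40]
4. PUSH -12 -> [98, -40, -12]
5. PUSH 34 -> [98, -40, -12, 34]
6. PUSH -16 -> [98, -40, -12, 34, -16]
7. SUB -> [98, -40, -12, 50]
8. MUL -> [98, -40, -600]
9. DUP -> [98, -40, -600, -600]
10. MUL -> [98, -40, 360000]
11. DUP -> [98, -40, 360000, 360000]
12. PUSH -63 -> [98, -40, 360000, 360000, -63]

[98, -40, 360000, 360000, -63]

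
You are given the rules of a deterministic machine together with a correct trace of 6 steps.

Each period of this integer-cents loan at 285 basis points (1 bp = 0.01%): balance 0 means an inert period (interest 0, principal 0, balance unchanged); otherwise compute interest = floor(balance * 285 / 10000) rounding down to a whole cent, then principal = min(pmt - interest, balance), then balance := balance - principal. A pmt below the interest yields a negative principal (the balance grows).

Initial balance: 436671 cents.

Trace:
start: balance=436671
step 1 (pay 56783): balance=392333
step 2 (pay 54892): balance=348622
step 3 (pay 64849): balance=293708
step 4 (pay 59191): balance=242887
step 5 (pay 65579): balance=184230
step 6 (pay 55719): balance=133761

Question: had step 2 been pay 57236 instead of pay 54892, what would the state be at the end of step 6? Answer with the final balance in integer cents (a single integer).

(re-executing from step 2 with the substitution; state before step 2: balance=392333)
step 2 (pay 57236): balance=346278
step 3 (pay 64849): balance=291297
step 4 (pay 59191): balance=240407
step 5 (pay 65579): balance=181679
step 6 (pay 55719): balance=131137

131137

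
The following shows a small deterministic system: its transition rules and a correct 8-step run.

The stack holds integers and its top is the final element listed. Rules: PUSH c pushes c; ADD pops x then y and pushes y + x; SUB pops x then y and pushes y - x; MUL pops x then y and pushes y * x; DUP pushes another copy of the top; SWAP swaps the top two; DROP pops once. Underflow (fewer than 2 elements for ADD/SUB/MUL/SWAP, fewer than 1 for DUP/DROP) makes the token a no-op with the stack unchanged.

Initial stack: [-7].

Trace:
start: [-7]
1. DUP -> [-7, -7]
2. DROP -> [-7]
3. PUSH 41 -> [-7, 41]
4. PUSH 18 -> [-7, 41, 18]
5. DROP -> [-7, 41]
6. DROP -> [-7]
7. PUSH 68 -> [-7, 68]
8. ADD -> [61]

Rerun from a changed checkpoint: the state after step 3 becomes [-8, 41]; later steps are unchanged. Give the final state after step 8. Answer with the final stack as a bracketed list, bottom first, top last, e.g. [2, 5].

[60]

state after step 3 := [-8, 41]
4. PUSH 18 -> [-8, 41, 18]
5. DROP -> [-8, 41]
6. DROP -> [-8]
7. PUSH 68 -> [-8, 68]
8. ADD -> [60]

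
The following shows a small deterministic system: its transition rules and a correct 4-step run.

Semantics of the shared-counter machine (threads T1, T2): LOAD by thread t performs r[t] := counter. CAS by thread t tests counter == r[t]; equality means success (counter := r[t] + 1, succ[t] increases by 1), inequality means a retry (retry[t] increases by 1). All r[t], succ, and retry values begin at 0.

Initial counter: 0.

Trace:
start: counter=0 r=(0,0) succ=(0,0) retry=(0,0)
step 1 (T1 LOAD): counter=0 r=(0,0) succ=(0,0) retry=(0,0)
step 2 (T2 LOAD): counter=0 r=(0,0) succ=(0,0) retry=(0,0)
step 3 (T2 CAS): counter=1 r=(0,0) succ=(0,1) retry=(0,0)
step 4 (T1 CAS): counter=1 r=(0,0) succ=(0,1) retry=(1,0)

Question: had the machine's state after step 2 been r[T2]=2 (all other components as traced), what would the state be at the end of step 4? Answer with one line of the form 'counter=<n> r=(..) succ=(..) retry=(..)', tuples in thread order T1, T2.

state after step 2 := counter=0 r=(0,2) succ=(0,0) retry=(0,0)
step 3 (T2 CAS): counter=0 r=(0,2) succ=(0,0) retry=(0,1)
step 4 (T1 CAS): counter=1 r=(0,2) succ=(1,0) retry=(0,1)

counter=1 r=(0,2) succ=(1,0) retry=(0,1)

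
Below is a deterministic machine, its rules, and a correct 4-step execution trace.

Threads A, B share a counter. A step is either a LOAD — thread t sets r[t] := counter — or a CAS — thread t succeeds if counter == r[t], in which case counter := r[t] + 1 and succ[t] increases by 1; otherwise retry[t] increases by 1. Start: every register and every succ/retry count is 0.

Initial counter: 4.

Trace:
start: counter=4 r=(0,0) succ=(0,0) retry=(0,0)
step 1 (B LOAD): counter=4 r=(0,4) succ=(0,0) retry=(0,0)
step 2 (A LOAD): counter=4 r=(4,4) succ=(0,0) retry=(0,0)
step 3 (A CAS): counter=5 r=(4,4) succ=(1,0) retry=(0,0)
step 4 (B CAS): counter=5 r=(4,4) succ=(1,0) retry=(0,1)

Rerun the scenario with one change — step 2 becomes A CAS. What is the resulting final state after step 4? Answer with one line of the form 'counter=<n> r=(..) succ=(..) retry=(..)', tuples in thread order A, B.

counter=5 r=(0,4) succ=(0,1) retry=(2,0)

(re-executing from step 2 with the substitution; state before step 2: counter=4 r=(0,4) succ=(0,0) retry=(0,0))
step 2 (A CAS): counter=4 r=(0,4) succ=(0,0) retry=(1,0)
step 3 (A CAS): counter=4 r=(0,4) succ=(0,0) retry=(2,0)
step 4 (B CAS): counter=5 r=(0,4) succ=(0,1) retry=(2,0)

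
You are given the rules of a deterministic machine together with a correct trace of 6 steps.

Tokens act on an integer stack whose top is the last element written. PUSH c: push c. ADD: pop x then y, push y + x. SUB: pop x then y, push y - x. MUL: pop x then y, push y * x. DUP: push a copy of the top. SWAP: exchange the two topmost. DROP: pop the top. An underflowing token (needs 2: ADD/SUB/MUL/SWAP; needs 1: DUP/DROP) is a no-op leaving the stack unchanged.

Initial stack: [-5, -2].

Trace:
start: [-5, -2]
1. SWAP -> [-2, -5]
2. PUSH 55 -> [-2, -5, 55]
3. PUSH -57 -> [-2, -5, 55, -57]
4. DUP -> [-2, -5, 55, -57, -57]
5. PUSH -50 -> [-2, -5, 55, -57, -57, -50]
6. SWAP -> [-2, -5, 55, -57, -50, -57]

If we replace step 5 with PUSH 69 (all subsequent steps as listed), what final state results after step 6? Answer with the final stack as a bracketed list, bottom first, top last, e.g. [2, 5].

(re-executing from step 5 with the substitution; state before step 5: [-2, -5, 55, -57, -57])
5. PUSH 69 -> [-2, -5, 55, -57, -57, 69]
6. SWAP -> [-2, -5, 55, -57, 69, -57]

[-2, -5, 55, -57, 69, -57]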